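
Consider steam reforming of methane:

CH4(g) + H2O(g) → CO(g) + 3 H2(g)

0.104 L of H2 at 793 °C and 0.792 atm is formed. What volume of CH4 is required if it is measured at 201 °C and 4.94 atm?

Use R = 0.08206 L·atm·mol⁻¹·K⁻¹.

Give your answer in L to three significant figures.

n(H2) = PV/RT = (0.792 × 0.104) / (0.08206 × 1066.15) = 0.0009415 mol
n(CH4) = (1/3) × 0.0009415 = 0.0003138 mol
V = nRT/P = 0.0003138 × 0.08206 × 474.15 / 4.94 = 0.002472 L

0.00247 L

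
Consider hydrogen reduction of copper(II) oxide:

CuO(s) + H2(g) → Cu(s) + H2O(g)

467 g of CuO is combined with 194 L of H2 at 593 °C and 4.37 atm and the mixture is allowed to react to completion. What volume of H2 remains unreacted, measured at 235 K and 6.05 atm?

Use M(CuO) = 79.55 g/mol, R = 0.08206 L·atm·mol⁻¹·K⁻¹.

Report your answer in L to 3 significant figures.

19.3 L

n(CuO) = 467 / 79.55 = 5.871 mol
n(H2) = PV/RT = (4.37 × 194) / (0.08206 × 866.15) = 11.93 mol
For 5.871 mol CuO, stoichiometry requires (1/1) × 5.871 = 5.871 mol H2; 11.93 mol is available, so CuO is limiting.
n(H2) consumed = (1/1) × 5.871 = 5.871 mol; remaining = 11.93 − 5.871 = 6.059 mol
V(H2) = nRT/P = 6.059 × 0.08206 × 235 / 6.05 = 19.31 L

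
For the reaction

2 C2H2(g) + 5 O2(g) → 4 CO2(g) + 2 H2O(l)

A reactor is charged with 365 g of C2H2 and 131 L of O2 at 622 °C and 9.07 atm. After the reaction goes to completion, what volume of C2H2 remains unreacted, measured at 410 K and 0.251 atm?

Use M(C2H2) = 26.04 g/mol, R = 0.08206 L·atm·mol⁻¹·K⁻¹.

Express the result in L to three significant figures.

n(C2H2) = 365 / 26.04 = 14.02 mol
n(O2) = PV/RT = (9.07 × 131) / (0.08206 × 895.15) = 16.18 mol
For 14.02 mol C2H2, stoichiometry requires (5/2) × 14.02 = 35.05 mol O2; 16.18 mol is available, so O2 is limiting.
n(C2H2) consumed = (2/5) × 16.18 = 6.472 mol; remaining = 14.02 − 6.472 = 7.548 mol
V(C2H2) = nRT/P = 7.548 × 0.08206 × 410 / 0.251 = 1012 L

1010 L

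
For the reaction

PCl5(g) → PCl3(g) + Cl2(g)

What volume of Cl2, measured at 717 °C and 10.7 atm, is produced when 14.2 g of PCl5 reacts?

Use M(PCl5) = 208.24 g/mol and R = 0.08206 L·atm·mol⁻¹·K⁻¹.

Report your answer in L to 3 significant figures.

n(PCl5) = 14.20 / 208.24 = 0.06819 mol
n(Cl2) = (1/1) × 0.06819 = 0.06819 mol
V = nRT/P = 0.06819 × 0.08206 × 990.15 / 10.7 = 0.5178 L

0.518 L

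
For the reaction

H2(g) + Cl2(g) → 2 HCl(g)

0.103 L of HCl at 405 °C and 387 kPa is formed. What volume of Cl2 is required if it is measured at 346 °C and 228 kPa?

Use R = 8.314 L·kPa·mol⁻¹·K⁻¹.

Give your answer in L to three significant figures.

0.0798 L

n(HCl) = PV/RT = (387 × 0.103) / (8.314 × 678.15) = 0.007070 mol
n(Cl2) = (1/2) × 0.007070 = 0.003535 mol
V = nRT/P = 0.003535 × 8.314 × 619.15 / 228 = 0.07981 L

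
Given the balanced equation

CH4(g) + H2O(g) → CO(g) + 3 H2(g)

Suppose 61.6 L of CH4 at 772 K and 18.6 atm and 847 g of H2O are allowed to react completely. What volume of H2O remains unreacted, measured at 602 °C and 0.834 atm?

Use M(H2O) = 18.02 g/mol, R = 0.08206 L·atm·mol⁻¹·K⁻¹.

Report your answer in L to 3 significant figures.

n(CH4) = PV/RT = (18.6 × 61.6) / (0.08206 × 772) = 18.09 mol
n(H2O) = 847 / 18.02 = 47.00 mol
For 18.09 mol CH4, stoichiometry requires (1/1) × 18.09 = 18.09 mol H2O; 47.00 mol is available, so CH4 is limiting.
n(H2O) consumed = (1/1) × 18.09 = 18.09 mol; remaining = 47.00 − 18.09 = 28.91 mol
V(H2O) = nRT/P = 28.91 × 0.08206 × 875.15 / 0.834 = 2489 L

2490 L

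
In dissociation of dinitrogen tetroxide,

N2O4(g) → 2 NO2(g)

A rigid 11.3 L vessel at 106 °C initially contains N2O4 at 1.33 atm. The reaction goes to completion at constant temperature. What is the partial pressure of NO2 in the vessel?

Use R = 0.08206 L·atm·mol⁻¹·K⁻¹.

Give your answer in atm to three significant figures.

n(N2O4)₀ = PV/RT = (1.33 × 11.3) / (0.08206 × 379.15) = 0.4830 mol
n(NO2) = (2/1) × 0.4830 = 0.9660 mol
P(NO2) = nRT/V = 0.9660 × 0.08206 × 379.15 / 11.3 = 2.660 atm

2.66 atm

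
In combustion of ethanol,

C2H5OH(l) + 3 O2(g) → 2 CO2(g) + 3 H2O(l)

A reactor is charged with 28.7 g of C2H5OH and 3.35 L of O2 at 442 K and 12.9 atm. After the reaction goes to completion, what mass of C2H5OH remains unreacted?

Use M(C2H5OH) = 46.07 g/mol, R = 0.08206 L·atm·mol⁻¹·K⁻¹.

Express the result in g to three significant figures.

10.4 g

n(C2H5OH) = 28.7 / 46.07 = 0.6230 mol
n(O2) = PV/RT = (12.9 × 3.35) / (0.08206 × 442) = 1.191 mol
For 0.6230 mol C2H5OH, stoichiometry requires (3/1) × 0.6230 = 1.869 mol O2; 1.191 mol is available, so O2 is limiting.
n(C2H5OH) consumed = (1/3) × 1.191 = 0.3970 mol; remaining = 0.6230 − 0.3970 = 0.2260 mol
m(C2H5OH) = 0.2260 × 46.07 = 10.41 g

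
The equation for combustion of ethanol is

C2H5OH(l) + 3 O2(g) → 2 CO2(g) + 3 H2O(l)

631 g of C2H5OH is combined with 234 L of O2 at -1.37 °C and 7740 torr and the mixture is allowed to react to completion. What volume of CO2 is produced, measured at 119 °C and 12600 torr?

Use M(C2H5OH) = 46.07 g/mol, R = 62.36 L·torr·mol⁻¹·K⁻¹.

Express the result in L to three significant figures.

53.2 L

n(C2H5OH) = 631 / 46.07 = 13.70 mol
n(O2) = PV/RT = (7740 × 234) / (62.36 × 271.78) = 106.9 mol
For 13.70 mol C2H5OH, stoichiometry requires (3/1) × 13.70 = 41.10 mol O2; 106.9 mol is available, so C2H5OH is limiting.
n(CO2) = (2/1) × 13.70 = 27.40 mol
V(CO2) = nRT/P = 27.40 × 62.36 × 392.15 / 12600 = 53.18 L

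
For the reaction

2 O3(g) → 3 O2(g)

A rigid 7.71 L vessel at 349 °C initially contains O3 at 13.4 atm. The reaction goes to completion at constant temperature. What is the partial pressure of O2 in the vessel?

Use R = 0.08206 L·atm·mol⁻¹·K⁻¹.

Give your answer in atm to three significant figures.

n(O3)₀ = PV/RT = (13.4 × 7.71) / (0.08206 × 622.15) = 2.024 mol
n(O2) = (3/2) × 2.024 = 3.036 mol
P(O2) = nRT/V = 3.036 × 0.08206 × 622.15 / 7.71 = 20.10 atm

20.1 atm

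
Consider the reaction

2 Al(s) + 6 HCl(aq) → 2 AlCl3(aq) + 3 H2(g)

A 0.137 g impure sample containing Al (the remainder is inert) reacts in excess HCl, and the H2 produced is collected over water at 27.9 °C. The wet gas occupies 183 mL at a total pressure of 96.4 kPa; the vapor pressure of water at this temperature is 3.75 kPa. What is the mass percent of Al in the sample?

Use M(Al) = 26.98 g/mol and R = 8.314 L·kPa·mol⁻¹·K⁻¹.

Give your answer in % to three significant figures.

P(H2) = 96.4 − 3.75 = 92.65 kPa
n(H2) = PV/RT = (92.65 × 0.1830) / (8.314 × 301.05) = 0.006774 mol
n(Al) = (2/3) × 0.006774 = 0.004516 mol
m(Al) = 0.004516 × 26.98 = 0.1218 g
%Al = 0.1218 / 0.137 × 100 = 88.91%

88.9 %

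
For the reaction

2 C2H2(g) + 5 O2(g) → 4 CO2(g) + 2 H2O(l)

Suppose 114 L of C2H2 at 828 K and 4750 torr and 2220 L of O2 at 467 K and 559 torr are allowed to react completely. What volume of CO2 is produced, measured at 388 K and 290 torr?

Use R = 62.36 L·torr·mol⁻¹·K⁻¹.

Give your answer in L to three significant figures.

n(C2H2) = PV/RT = (4750 × 114) / (62.36 × 828) = 10.49 mol
n(O2) = PV/RT = (559 × 2220) / (62.36 × 467) = 42.61 mol
For 10.49 mol C2H2, stoichiometry requires (5/2) × 10.49 = 26.23 mol O2; 42.61 mol is available, so C2H2 is limiting.
n(CO2) = (4/2) × 10.49 = 20.98 mol
V(CO2) = nRT/P = 20.98 × 62.36 × 388 / 290 = 1750 L

1750 L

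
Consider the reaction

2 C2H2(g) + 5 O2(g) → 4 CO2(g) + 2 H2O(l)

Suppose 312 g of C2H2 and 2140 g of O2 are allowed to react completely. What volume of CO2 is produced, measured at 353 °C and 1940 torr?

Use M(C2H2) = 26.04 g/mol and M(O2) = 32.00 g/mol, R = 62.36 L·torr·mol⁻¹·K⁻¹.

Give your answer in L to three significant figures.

482 L

n(C2H2) = 312 / 26.04 = 11.98 mol
n(O2) = 2140 / 32.00 = 66.88 mol
For 11.98 mol C2H2, stoichiometry requires (5/2) × 11.98 = 29.95 mol O2; 66.88 mol is available, so C2H2 is limiting.
n(CO2) = (4/2) × 11.98 = 23.96 mol
V(CO2) = nRT/P = 23.96 × 62.36 × 626.15 / 1940 = 482.2 L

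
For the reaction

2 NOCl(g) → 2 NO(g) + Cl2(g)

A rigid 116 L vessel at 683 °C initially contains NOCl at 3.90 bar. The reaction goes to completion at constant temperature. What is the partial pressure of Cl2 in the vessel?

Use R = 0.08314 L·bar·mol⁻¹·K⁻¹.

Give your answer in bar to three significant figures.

1.95 bar

n(NOCl)₀ = PV/RT = (3.90 × 116) / (0.08314 × 956.15) = 5.691 mol
n(Cl2) = (1/2) × 5.691 = 2.845 mol
P(Cl2) = nRT/V = 2.845 × 0.08314 × 956.15 / 116 = 1.950 bar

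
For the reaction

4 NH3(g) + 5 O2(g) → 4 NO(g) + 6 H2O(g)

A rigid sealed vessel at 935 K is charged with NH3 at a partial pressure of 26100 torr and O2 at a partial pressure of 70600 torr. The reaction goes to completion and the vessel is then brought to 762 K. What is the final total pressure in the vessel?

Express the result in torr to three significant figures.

84100 torr

With V and T fixed, P_i ∝ n_i, so the mole ratios apply directly to partial pressures at 935 K.
P(O2) required for 26100 torr of NH3 = (5/4) × 26100 = 32620 torr; available 70600 torr, so NH3 is limiting.
P(O2) remaining = 70600 − (5/4) × 26100 = 37980 torr
P(gaseous products) = (4+6)/4 × 26100 = 65250 torr
P_total at 935 K = 37980 + 65250 = 103200 torr
Scaling to 762 K: P = 103200 × 762/935 = 84110 torr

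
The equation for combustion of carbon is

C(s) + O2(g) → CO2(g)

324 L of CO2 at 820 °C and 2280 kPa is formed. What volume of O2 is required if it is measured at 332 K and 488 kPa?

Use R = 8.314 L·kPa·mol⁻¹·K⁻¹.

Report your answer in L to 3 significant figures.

460 L

n(CO2) = PV/RT = (2280 × 324) / (8.314 × 1093.15) = 81.28 mol
n(O2) = (1/1) × 81.28 = 81.28 mol
V = nRT/P = 81.28 × 8.314 × 332 / 488 = 459.7 L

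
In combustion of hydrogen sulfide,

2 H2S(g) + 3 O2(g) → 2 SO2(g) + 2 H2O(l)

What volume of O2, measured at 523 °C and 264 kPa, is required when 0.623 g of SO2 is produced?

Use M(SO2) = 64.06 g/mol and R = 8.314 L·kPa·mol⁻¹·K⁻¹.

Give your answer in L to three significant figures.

n(SO2) = 0.6230 / 64.06 = 0.009725 mol
n(O2) = (3/2) × 0.009725 = 0.01459 mol
V = nRT/P = 0.01459 × 8.314 × 796.15 / 264 = 0.3658 L

0.366 L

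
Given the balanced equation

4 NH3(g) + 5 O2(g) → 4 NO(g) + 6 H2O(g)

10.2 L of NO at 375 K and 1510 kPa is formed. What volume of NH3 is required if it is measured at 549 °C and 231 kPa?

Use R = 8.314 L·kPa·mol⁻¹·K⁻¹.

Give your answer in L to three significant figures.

146 L

n(NO) = PV/RT = (1510 × 10.2) / (8.314 × 375) = 4.940 mol
n(NH3) = (4/4) × 4.940 = 4.940 mol
V = nRT/P = 4.940 × 8.314 × 822.15 / 231 = 146.2 L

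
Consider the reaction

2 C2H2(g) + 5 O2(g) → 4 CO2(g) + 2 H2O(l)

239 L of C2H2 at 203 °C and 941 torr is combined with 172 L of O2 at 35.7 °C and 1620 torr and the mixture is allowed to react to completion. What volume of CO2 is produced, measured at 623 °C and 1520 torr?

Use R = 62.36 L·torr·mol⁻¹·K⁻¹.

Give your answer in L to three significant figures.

n(C2H2) = PV/RT = (941 × 239) / (62.36 × 476.15) = 7.574 mol
n(O2) = PV/RT = (1620 × 172) / (62.36 × 308.85) = 14.47 mol
For 7.574 mol C2H2, stoichiometry requires (5/2) × 7.574 = 18.93 mol O2; 14.47 mol is available, so O2 is limiting.
n(CO2) = (4/5) × 14.47 = 11.58 mol
V(CO2) = nRT/P = 11.58 × 62.36 × 896.15 / 1520 = 425.7 L

426 L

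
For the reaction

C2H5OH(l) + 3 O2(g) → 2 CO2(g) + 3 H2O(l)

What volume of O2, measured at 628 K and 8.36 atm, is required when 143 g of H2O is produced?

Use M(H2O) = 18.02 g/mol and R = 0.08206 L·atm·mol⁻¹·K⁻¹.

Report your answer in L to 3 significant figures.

n(H2O) = 143.0 / 18.02 = 7.936 mol
n(O2) = (3/3) × 7.936 = 7.936 mol
V = nRT/P = 7.936 × 0.08206 × 628 / 8.36 = 48.92 L

48.9 L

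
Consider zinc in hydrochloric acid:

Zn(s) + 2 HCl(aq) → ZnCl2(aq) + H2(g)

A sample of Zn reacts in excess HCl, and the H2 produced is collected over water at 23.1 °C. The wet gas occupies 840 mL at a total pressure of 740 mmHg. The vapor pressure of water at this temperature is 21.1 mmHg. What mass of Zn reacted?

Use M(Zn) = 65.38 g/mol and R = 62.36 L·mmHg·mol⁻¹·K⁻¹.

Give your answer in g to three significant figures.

2.14 g

P(H2) = 740 − 21.1 = 718.9 mmHg
n(H2) = PV/RT = (718.9 × 0.8400) / (62.36 × 296.25) = 0.03269 mol
n(Zn) = (1/1) × 0.03269 = 0.03269 mol
m(Zn) = 0.03269 × 65.38 = 2.137 g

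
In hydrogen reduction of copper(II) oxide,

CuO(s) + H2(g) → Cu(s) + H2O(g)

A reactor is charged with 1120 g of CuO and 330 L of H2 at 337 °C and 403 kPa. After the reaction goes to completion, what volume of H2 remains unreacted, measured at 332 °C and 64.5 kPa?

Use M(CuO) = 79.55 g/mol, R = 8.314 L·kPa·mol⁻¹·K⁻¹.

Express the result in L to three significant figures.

947 L

n(CuO) = 1120 / 79.55 = 14.08 mol
n(H2) = PV/RT = (403 × 330) / (8.314 × 610.15) = 26.22 mol
For 14.08 mol CuO, stoichiometry requires (1/1) × 14.08 = 14.08 mol H2; 26.22 mol is available, so CuO is limiting.
n(H2) consumed = (1/1) × 14.08 = 14.08 mol; remaining = 26.22 − 14.08 = 12.14 mol
V(H2) = nRT/P = 12.14 × 8.314 × 605.15 / 64.5 = 947.0 L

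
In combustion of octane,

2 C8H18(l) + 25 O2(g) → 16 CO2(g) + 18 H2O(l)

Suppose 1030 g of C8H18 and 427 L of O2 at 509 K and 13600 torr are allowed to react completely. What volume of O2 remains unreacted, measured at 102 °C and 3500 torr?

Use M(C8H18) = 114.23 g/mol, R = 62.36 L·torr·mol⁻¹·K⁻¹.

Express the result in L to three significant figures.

470 L

n(C8H18) = 1030 / 114.23 = 9.017 mol
n(O2) = PV/RT = (13600 × 427) / (62.36 × 509) = 183.0 mol
For 9.017 mol C8H18, stoichiometry requires (25/2) × 9.017 = 112.7 mol O2; 183.0 mol is available, so C8H18 is limiting.
n(O2) consumed = (25/2) × 9.017 = 112.7 mol; remaining = 183.0 − 112.7 = 70.30 mol
V(O2) = nRT/P = 70.30 × 62.36 × 375.15 / 3500 = 469.9 L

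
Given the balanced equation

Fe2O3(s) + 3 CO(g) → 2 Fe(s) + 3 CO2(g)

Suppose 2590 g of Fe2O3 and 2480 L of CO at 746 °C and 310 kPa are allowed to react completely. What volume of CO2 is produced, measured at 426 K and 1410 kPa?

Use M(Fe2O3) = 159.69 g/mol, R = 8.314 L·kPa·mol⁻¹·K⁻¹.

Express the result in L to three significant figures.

n(Fe2O3) = 2590 / 159.69 = 16.22 mol
n(CO) = PV/RT = (310 × 2480) / (8.314 × 1019.15) = 90.73 mol
For 16.22 mol Fe2O3, stoichiometry requires (3/1) × 16.22 = 48.66 mol CO; 90.73 mol is available, so Fe2O3 is limiting.
n(CO2) = (3/1) × 16.22 = 48.66 mol
V(CO2) = nRT/P = 48.66 × 8.314 × 426 / 1410 = 122.2 L

122 L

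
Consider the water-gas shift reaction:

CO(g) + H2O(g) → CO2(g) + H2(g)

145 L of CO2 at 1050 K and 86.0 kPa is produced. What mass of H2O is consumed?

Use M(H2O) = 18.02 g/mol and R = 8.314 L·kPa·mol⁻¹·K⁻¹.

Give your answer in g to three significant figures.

25.7 g

n(CO2) = PV/RT = (86.0 × 145) / (8.314 × 1050) = 1.428 mol
n(H2O) = (1/1) × 1.428 = 1.428 mol
m(H2O) = 1.428 × 18.02 = 25.73 g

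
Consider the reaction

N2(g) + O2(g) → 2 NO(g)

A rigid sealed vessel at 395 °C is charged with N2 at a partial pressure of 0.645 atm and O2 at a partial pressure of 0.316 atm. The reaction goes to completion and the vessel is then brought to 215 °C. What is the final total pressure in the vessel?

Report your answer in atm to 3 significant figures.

0.702 atm

With V and T fixed, P_i ∝ n_i, so the mole ratios apply directly to partial pressures at 395 °C.
P(O2) required for 0.645 atm of N2 = (1/1) × 0.645 = 0.6450 atm; available 0.316 atm, so O2 is limiting.
P(N2) remaining = 0.645 − (1/1) × 0.316 = 0.3290 atm
P(gaseous products) = (2)/1 × 0.316 = 0.6320 atm
P_total at 395 °C = 0.3290 + 0.6320 = 0.9610 atm
Scaling to 215 °C: P = 0.9610 × 488.15/668.15 = 0.7021 atm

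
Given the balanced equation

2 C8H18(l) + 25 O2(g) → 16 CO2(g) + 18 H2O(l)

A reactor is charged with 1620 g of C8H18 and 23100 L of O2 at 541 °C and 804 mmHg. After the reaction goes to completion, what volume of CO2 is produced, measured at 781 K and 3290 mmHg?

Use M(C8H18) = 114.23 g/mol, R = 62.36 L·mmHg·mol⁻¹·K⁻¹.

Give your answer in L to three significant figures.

n(C8H18) = 1620 / 114.23 = 14.18 mol
n(O2) = PV/RT = (804 × 23100) / (62.36 × 814.15) = 365.8 mol
For 14.18 mol C8H18, stoichiometry requires (25/2) × 14.18 = 177.2 mol O2; 365.8 mol is available, so C8H18 is limiting.
n(CO2) = (16/2) × 14.18 = 113.4 mol
V(CO2) = nRT/P = 113.4 × 62.36 × 781 / 3290 = 1679 L

1680 L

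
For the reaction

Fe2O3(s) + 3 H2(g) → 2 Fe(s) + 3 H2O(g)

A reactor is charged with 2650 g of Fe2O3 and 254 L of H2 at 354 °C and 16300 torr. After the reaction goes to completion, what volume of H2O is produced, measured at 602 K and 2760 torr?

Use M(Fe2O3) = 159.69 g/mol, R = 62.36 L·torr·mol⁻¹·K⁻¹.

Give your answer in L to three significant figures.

n(Fe2O3) = 2650 / 159.69 = 16.59 mol
n(H2) = PV/RT = (16300 × 254) / (62.36 × 627.15) = 105.9 mol
For 16.59 mol Fe2O3, stoichiometry requires (3/1) × 16.59 = 49.77 mol H2; 105.9 mol is available, so Fe2O3 is limiting.
n(H2O) = (3/1) × 16.59 = 49.77 mol
V(H2O) = nRT/P = 49.77 × 62.36 × 602 / 2760 = 677.0 L

677 L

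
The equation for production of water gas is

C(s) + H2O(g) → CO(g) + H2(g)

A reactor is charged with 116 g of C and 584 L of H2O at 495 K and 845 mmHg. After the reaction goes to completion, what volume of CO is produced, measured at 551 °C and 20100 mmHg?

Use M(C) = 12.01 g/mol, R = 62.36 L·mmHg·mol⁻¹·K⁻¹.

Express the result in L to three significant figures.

24.7 L

n(C) = 116 / 12.01 = 9.659 mol
n(H2O) = PV/RT = (845 × 584) / (62.36 × 495) = 15.99 mol
For 9.659 mol C, stoichiometry requires (1/1) × 9.659 = 9.659 mol H2O; 15.99 mol is available, so C is limiting.
n(CO) = (1/1) × 9.659 = 9.659 mol
V(CO) = nRT/P = 9.659 × 62.36 × 824.15 / 20100 = 24.70 L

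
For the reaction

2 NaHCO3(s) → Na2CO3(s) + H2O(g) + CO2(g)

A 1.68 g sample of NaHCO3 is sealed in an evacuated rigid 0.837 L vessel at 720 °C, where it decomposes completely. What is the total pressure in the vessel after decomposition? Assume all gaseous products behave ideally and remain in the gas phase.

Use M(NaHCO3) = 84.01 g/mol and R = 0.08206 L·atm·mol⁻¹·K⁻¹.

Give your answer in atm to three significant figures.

n(NaHCO3) = 1.68 / 84.01 = 0.02000 mol
n(gas produced) = (2/2) × 0.02000 = 0.02000 mol
P = nRT/V = 0.02000 × 0.08206 × 993.15 / 0.837 = 1.947 atm

1.95 atm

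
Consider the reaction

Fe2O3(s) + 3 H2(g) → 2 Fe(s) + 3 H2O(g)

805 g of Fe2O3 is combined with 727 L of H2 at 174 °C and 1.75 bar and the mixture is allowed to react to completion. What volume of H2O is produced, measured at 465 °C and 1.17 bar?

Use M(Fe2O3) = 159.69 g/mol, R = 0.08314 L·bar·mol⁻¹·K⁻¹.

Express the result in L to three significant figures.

793 L

n(Fe2O3) = 805 / 159.69 = 5.041 mol
n(H2) = PV/RT = (1.75 × 727) / (0.08314 × 447.15) = 34.22 mol
For 5.041 mol Fe2O3, stoichiometry requires (3/1) × 5.041 = 15.12 mol H2; 34.22 mol is available, so Fe2O3 is limiting.
n(H2O) = (3/1) × 5.041 = 15.12 mol
V(H2O) = nRT/P = 15.12 × 0.08314 × 738.15 / 1.17 = 793.1 L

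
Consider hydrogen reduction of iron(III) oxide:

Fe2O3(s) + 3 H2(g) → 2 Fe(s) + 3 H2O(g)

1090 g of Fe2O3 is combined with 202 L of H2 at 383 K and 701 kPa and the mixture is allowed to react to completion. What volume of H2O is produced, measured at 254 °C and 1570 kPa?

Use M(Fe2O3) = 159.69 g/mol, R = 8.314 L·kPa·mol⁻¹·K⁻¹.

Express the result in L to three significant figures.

n(Fe2O3) = 1090 / 159.69 = 6.826 mol
n(H2) = PV/RT = (701 × 202) / (8.314 × 383) = 44.47 mol
For 6.826 mol Fe2O3, stoichiometry requires (3/1) × 6.826 = 20.48 mol H2; 44.47 mol is available, so Fe2O3 is limiting.
n(H2O) = (3/1) × 6.826 = 20.48 mol
V(H2O) = nRT/P = 20.48 × 8.314 × 527.15 / 1570 = 57.17 L

57.2 L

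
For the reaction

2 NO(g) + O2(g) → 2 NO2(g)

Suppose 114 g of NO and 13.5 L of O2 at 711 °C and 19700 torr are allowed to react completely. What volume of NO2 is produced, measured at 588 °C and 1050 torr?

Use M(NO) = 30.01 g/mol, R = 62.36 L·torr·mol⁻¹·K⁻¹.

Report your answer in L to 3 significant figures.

194 L

n(NO) = 114 / 30.01 = 3.799 mol
n(O2) = PV/RT = (19700 × 13.5) / (62.36 × 984.15) = 4.333 mol
For 3.799 mol NO, stoichiometry requires (1/2) × 3.799 = 1.899 mol O2; 4.333 mol is available, so NO is limiting.
n(NO2) = (2/2) × 3.799 = 3.799 mol
V(NO2) = nRT/P = 3.799 × 62.36 × 861.15 / 1050 = 194.3 L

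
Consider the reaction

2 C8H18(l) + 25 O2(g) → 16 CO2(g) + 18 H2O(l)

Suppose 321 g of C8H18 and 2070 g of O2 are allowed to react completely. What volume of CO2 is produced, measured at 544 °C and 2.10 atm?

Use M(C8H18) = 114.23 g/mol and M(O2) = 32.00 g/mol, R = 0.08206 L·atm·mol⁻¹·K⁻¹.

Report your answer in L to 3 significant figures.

718 L

n(C8H18) = 321 / 114.23 = 2.810 mol
n(O2) = 2070 / 32.00 = 64.69 mol
For 2.810 mol C8H18, stoichiometry requires (25/2) × 2.810 = 35.12 mol O2; 64.69 mol is available, so C8H18 is limiting.
n(CO2) = (16/2) × 2.810 = 22.48 mol
V(CO2) = nRT/P = 22.48 × 0.08206 × 817.15 / 2.10 = 717.8 L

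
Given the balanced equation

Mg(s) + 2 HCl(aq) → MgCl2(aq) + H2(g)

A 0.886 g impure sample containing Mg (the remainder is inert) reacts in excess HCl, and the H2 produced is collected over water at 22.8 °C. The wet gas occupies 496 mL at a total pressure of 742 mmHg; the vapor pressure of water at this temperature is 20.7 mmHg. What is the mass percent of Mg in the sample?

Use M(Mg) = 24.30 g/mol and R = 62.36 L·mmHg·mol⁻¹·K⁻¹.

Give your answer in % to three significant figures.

P(H2) = 742 − 20.7 = 721.3 mmHg
n(H2) = PV/RT = (721.3 × 0.4960) / (62.36 × 295.95) = 0.01939 mol
n(Mg) = (1/1) × 0.01939 = 0.01939 mol
m(Mg) = 0.01939 × 24.30 = 0.4712 g
%Mg = 0.4712 / 0.886 × 100 = 53.18%

53.2 %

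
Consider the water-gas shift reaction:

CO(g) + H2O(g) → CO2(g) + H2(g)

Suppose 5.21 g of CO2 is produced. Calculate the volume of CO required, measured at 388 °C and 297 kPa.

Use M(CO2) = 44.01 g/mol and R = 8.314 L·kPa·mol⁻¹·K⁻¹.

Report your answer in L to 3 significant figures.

n(CO2) = 5.210 / 44.01 = 0.1184 mol
n(CO) = (1/1) × 0.1184 = 0.1184 mol
V = nRT/P = 0.1184 × 8.314 × 661.15 / 297 = 2.191 L

2.19 L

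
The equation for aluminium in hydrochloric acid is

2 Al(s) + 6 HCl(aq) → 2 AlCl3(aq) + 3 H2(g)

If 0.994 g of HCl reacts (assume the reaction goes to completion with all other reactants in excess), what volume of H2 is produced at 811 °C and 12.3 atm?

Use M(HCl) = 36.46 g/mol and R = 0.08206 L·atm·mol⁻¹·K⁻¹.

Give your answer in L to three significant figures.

n(HCl) = 0.9940 / 36.46 = 0.02726 mol
n(H2) = (3/6) × 0.02726 = 0.01363 mol
V = nRT/P = 0.01363 × 0.08206 × 1084.15 / 12.3 = 0.09859 L

0.0986 L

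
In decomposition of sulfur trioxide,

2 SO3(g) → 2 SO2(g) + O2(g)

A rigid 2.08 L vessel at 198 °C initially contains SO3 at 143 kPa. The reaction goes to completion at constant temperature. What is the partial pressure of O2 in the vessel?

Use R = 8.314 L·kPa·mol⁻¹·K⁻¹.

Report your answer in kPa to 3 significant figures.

n(SO3)₀ = PV/RT = (143 × 2.08) / (8.314 × 471.15) = 0.07593 mol
n(O2) = (1/2) × 0.07593 = 0.03796 mol
P(O2) = nRT/V = 0.03796 × 8.314 × 471.15 / 2.08 = 71.49 kPa

71.5 kPa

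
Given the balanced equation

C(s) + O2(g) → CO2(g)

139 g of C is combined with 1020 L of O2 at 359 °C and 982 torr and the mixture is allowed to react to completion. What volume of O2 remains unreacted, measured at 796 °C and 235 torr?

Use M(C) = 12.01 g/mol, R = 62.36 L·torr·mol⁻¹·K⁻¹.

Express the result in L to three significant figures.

n(C) = 139 / 12.01 = 11.57 mol
n(O2) = PV/RT = (982 × 1020) / (62.36 × 632.15) = 25.41 mol
For 11.57 mol C, stoichiometry requires (1/1) × 11.57 = 11.57 mol O2; 25.41 mol is available, so C is limiting.
n(O2) consumed = (1/1) × 11.57 = 11.57 mol; remaining = 25.41 − 11.57 = 13.84 mol
V(O2) = nRT/P = 13.84 × 62.36 × 1069.15 / 235 = 3927 L

3930 L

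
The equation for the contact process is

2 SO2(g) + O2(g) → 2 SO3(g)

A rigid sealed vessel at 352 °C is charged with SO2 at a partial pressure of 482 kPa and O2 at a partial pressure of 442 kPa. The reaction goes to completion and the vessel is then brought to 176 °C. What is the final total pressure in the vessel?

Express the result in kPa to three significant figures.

491 kPa

With V and T fixed, P_i ∝ n_i, so the mole ratios apply directly to partial pressures at 352 °C.
P(O2) required for 482 kPa of SO2 = (1/2) × 482 = 241.0 kPa; available 442 kPa, so SO2 is limiting.
P(O2) remaining = 442 − (1/2) × 482 = 201.0 kPa
P(gaseous products) = (2)/2 × 482 = 482.0 kPa
P_total at 352 °C = 201.0 + 482.0 = 683.0 kPa
Scaling to 176 °C: P = 683.0 × 449.15/625.15 = 490.7 kPa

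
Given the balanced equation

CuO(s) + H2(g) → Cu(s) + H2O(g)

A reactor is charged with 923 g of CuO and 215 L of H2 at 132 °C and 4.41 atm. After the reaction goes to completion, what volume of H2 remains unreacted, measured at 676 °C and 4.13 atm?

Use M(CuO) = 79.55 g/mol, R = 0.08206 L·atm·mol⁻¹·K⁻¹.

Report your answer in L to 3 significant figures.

319 L

n(CuO) = 923 / 79.55 = 11.60 mol
n(H2) = PV/RT = (4.41 × 215) / (0.08206 × 405.15) = 28.52 mol
For 11.60 mol CuO, stoichiometry requires (1/1) × 11.60 = 11.60 mol H2; 28.52 mol is available, so CuO is limiting.
n(H2) consumed = (1/1) × 11.60 = 11.60 mol; remaining = 28.52 − 11.60 = 16.92 mol
V(H2) = nRT/P = 16.92 × 0.08206 × 949.15 / 4.13 = 319.1 L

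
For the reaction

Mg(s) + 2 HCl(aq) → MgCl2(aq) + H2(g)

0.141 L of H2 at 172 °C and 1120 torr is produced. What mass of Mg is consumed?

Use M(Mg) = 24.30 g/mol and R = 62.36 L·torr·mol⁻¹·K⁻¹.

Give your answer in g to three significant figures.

n(H2) = PV/RT = (1120 × 0.141) / (62.36 × 445.15) = 0.005689 mol
n(Mg) = (1/1) × 0.005689 = 0.005689 mol
m(Mg) = 0.005689 × 24.30 = 0.1382 g

0.138 g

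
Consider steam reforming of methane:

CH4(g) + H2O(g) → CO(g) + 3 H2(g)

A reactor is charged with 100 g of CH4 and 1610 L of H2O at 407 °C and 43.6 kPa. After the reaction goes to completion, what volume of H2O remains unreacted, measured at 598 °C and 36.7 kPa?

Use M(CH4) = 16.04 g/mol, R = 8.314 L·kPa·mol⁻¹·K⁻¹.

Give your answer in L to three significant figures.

1220 L

n(CH4) = 100 / 16.04 = 6.234 mol
n(H2O) = PV/RT = (43.6 × 1610) / (8.314 × 680.15) = 12.41 mol
For 6.234 mol CH4, stoichiometry requires (1/1) × 6.234 = 6.234 mol H2O; 12.41 mol is available, so CH4 is limiting.
n(H2O) consumed = (1/1) × 6.234 = 6.234 mol; remaining = 12.41 − 6.234 = 6.176 mol
V(H2O) = nRT/P = 6.176 × 8.314 × 871.15 / 36.7 = 1219 L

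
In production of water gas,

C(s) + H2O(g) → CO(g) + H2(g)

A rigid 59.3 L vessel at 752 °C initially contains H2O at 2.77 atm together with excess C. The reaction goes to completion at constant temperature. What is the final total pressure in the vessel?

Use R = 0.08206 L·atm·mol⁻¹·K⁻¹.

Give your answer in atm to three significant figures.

5.54 atm

At constant T and V, P ∝ n(gas): 1 mol gas → 2 mol gas.
P_final = (2/1) × 2.77 = 5.540 atm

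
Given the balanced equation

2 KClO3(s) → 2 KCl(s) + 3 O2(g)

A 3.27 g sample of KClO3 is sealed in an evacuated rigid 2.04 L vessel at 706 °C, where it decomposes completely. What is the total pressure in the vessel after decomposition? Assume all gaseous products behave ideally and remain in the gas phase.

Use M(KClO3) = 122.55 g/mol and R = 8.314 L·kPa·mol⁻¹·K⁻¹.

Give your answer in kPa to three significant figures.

160 kPa

n(KClO3) = 3.27 / 122.55 = 0.02668 mol
n(gas produced) = (3/2) × 0.02668 = 0.04002 mol
P = nRT/V = 0.04002 × 8.314 × 979.15 / 2.04 = 159.7 kPa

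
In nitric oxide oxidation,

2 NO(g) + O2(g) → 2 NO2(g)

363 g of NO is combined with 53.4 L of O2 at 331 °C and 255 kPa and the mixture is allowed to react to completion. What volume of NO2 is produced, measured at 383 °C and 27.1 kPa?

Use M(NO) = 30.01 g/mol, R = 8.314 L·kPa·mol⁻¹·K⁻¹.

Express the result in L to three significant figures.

n(NO) = 363 / 30.01 = 12.10 mol
n(O2) = PV/RT = (255 × 53.4) / (8.314 × 604.15) = 2.711 mol
For 12.10 mol NO, stoichiometry requires (1/2) × 12.10 = 6.050 mol O2; 2.711 mol is available, so O2 is limiting.
n(NO2) = (2/1) × 2.711 = 5.422 mol
V(NO2) = nRT/P = 5.422 × 8.314 × 656.15 / 27.1 = 1091 L

1090 L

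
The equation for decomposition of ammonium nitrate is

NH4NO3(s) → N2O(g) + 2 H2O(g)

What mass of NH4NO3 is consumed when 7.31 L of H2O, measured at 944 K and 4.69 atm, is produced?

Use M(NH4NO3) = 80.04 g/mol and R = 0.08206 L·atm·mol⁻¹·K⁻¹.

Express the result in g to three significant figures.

n(H2O) = PV/RT = (4.69 × 7.31) / (0.08206 × 944) = 0.4426 mol
n(NH4NO3) = (1/2) × 0.4426 = 0.2213 mol
m(NH4NO3) = 0.2213 × 80.04 = 17.71 g

17.7 g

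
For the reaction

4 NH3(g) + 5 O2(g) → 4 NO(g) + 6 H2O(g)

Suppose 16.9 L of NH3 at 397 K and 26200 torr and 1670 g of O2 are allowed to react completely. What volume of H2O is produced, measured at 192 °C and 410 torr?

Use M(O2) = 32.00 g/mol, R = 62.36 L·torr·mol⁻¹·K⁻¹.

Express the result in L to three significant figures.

1900 L

n(NH3) = PV/RT = (26200 × 16.9) / (62.36 × 397) = 17.89 mol
n(O2) = 1670 / 32.00 = 52.19 mol
For 17.89 mol NH3, stoichiometry requires (5/4) × 17.89 = 22.36 mol O2; 52.19 mol is available, so NH3 is limiting.
n(H2O) = (6/4) × 17.89 = 26.84 mol
V(H2O) = nRT/P = 26.84 × 62.36 × 465.15 / 410 = 1899 L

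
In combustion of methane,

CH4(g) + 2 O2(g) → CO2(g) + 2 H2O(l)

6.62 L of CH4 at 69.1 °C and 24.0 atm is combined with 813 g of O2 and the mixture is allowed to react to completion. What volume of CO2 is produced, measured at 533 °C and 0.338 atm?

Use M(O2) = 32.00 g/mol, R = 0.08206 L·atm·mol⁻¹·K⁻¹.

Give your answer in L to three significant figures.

n(CH4) = PV/RT = (24.0 × 6.62) / (0.08206 × 342.25) = 5.657 mol
n(O2) = 813 / 32.00 = 25.41 mol
For 5.657 mol CH4, stoichiometry requires (2/1) × 5.657 = 11.31 mol O2; 25.41 mol is available, so CH4 is limiting.
n(CO2) = (1/1) × 5.657 = 5.657 mol
V(CO2) = nRT/P = 5.657 × 0.08206 × 806.15 / 0.338 = 1107 L

1110 L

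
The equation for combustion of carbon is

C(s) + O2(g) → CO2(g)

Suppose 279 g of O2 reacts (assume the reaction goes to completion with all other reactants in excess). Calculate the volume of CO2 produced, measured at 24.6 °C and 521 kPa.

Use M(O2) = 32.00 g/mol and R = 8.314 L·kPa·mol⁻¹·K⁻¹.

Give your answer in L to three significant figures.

41.4 L

n(O2) = 279.0 / 32.00 = 8.719 mol
n(CO2) = (1/1) × 8.719 = 8.719 mol
V = nRT/P = 8.719 × 8.314 × 297.75 / 521 = 41.43 L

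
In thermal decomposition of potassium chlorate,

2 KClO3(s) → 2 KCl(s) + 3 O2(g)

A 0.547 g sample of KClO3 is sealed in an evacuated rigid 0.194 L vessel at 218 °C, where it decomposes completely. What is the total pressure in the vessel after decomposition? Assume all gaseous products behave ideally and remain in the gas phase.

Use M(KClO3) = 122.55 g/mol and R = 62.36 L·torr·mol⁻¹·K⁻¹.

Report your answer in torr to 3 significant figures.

n(KClO3) = 0.547 / 122.55 = 0.004463 mol
n(gas produced) = (3/2) × 0.004463 = 0.006694 mol
P = nRT/V = 0.006694 × 62.36 × 491.15 / 0.194 = 1057 torr

1060 torr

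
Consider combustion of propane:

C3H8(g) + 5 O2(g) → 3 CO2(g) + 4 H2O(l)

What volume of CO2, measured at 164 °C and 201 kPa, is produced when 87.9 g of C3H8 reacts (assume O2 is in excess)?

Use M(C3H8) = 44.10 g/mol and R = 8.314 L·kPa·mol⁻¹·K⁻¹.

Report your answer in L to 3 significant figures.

108 L

n(C3H8) = 87.90 / 44.10 = 1.993 mol
n(CO2) = (3/1) × 1.993 = 5.979 mol
V = nRT/P = 5.979 × 8.314 × 437.15 / 201 = 108.1 L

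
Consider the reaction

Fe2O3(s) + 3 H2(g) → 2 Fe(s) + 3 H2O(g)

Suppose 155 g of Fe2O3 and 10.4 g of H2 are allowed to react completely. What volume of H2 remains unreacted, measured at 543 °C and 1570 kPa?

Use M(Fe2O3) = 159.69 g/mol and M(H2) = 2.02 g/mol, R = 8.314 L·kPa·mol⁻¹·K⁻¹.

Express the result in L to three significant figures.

n(Fe2O3) = 155 / 159.69 = 0.9706 mol
n(H2) = 10.4 / 2.02 = 5.149 mol
For 0.9706 mol Fe2O3, stoichiometry requires (3/1) × 0.9706 = 2.912 mol H2; 5.149 mol is available, so Fe2O3 is limiting.
n(H2) consumed = (3/1) × 0.9706 = 2.912 mol; remaining = 5.149 − 2.912 = 2.237 mol
V(H2) = nRT/P = 2.237 × 8.314 × 816.15 / 1570 = 9.668 L

9.67 L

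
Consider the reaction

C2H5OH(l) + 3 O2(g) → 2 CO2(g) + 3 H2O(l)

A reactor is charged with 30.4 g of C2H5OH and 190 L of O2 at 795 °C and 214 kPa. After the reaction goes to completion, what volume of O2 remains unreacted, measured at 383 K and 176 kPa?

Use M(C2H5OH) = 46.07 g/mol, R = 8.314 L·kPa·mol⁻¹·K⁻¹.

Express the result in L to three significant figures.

47.0 L

n(C2H5OH) = 30.4 / 46.07 = 0.6599 mol
n(O2) = PV/RT = (214 × 190) / (8.314 × 1068.15) = 4.579 mol
For 0.6599 mol C2H5OH, stoichiometry requires (3/1) × 0.6599 = 1.980 mol O2; 4.579 mol is available, so C2H5OH is limiting.
n(O2) consumed = (3/1) × 0.6599 = 1.980 mol; remaining = 4.579 − 1.980 = 2.599 mol
V(O2) = nRT/P = 2.599 × 8.314 × 383 / 176 = 47.02 L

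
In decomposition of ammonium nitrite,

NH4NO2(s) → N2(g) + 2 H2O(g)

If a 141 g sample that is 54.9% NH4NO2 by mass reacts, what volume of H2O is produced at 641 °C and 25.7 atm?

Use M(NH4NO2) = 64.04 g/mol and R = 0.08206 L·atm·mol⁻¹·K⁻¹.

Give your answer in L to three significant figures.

7.06 L

mass of NH4NO2 = 141 × 54.9/100 = 77.41 g
n(NH4NO2) = 77.41 / 64.04 = 1.209 mol
n(H2O) = (2/1) × 1.209 = 2.418 mol
V = nRT/P = 2.418 × 0.08206 × 914.15 / 25.7 = 7.058 L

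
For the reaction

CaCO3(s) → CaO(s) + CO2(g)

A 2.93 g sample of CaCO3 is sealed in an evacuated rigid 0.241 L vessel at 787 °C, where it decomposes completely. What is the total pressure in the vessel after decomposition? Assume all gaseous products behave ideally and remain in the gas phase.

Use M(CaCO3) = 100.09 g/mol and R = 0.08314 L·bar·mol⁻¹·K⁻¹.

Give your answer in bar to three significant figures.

10.7 bar

n(CaCO3) = 2.93 / 100.09 = 0.02927 mol
n(gas produced) = (1/1) × 0.02927 = 0.02927 mol
P = nRT/V = 0.02927 × 0.08314 × 1060.15 / 0.241 = 10.70 bar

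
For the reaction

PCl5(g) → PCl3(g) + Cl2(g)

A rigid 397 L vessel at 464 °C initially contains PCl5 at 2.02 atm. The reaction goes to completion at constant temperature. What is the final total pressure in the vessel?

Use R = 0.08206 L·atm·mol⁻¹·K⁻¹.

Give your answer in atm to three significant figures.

Rigid vessel, constant T ⇒ P scales with total gas moles (1 → 2).
P_final = (2/1) × 2.02 = 4.040 atm

4.04 atm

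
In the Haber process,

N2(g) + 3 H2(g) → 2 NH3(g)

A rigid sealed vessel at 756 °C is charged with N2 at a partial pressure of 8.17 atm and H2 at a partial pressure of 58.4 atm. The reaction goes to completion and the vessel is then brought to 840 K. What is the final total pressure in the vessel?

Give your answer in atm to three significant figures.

With V and T fixed, P_i ∝ n_i, so the mole ratios apply directly to partial pressures at 756 °C.
P(H2) required for 8.17 atm of N2 = (3/1) × 8.17 = 24.51 atm; available 58.4 atm, so N2 is limiting.
P(H2) remaining = 58.4 − (3/1) × 8.17 = 33.89 atm
P(gaseous products) = (2)/1 × 8.17 = 16.34 atm
P_total at 756 °C = 33.89 + 16.34 = 50.23 atm
Scaling to 840 K: P = 50.23 × 840/1029.15 = 41.00 atm

41.0 atm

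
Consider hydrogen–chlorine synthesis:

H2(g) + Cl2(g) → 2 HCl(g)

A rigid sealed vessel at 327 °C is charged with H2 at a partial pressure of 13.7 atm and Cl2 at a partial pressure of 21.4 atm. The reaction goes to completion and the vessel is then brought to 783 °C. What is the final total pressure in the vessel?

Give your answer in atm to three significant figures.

61.8 atm

Because the vessel is rigid and T is held at 327 °C, work the stoichiometry in partial pressures (P_i = n_iRT/V).
P(Cl2) required for 13.7 atm of H2 = (1/1) × 13.7 = 13.70 atm; available 21.4 atm, so H2 is limiting.
P(Cl2) remaining = 21.4 − (1/1) × 13.7 = 7.700 atm
P(gaseous products) = (2)/1 × 13.7 = 27.40 atm
P_total at 327 °C = 7.700 + 27.40 = 35.10 atm
Scaling to 783 °C: P = 35.10 × 1056.15/600.15 = 61.77 atm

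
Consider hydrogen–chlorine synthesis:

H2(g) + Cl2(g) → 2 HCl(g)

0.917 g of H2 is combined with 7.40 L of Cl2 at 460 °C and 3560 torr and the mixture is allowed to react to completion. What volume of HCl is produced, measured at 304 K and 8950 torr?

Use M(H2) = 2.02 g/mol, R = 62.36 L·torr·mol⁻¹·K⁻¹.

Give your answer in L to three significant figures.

n(H2) = 0.917 / 2.02 = 0.4540 mol
n(Cl2) = PV/RT = (3560 × 7.40) / (62.36 × 733.15) = 0.5762 mol
For 0.4540 mol H2, stoichiometry requires (1/1) × 0.4540 = 0.4540 mol Cl2; 0.5762 mol is available, so H2 is limiting.
n(HCl) = (2/1) × 0.4540 = 0.9080 mol
V(HCl) = nRT/P = 0.9080 × 62.36 × 304 / 8950 = 1.923 L

1.92 L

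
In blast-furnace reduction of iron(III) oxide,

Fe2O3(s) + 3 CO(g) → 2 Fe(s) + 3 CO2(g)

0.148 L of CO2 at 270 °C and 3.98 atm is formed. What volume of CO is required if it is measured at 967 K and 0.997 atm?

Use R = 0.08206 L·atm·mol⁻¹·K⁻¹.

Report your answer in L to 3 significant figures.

1.05 L

n(CO2) = PV/RT = (3.98 × 0.148) / (0.08206 × 543.15) = 0.01322 mol
n(CO) = (3/3) × 0.01322 = 0.01322 mol
V = nRT/P = 0.01322 × 0.08206 × 967 / 0.997 = 1.052 L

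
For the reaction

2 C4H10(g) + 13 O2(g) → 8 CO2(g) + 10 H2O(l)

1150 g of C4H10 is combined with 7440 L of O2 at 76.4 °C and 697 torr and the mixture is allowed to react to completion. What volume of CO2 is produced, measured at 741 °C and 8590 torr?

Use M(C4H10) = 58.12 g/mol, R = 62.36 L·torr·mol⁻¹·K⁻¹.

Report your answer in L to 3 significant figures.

n(C4H10) = 1150 / 58.12 = 19.79 mol
n(O2) = PV/RT = (697 × 7440) / (62.36 × 349.55) = 237.9 mol
For 19.79 mol C4H10, stoichiometry requires (13/2) × 19.79 = 128.6 mol O2; 237.9 mol is available, so C4H10 is limiting.
n(CO2) = (8/2) × 19.79 = 79.16 mol
V(CO2) = nRT/P = 79.16 × 62.36 × 1014.15 / 8590 = 582.8 L

583 L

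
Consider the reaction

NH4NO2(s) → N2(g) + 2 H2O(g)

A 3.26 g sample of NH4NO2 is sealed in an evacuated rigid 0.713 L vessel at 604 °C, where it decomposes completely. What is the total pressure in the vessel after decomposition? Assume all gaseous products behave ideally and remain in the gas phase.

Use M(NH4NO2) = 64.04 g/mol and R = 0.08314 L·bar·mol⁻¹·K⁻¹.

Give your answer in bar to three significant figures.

15.6 bar

n(NH4NO2) = 3.26 / 64.04 = 0.05091 mol
n(gas produced) = (3/1) × 0.05091 = 0.1527 mol
P = nRT/V = 0.1527 × 0.08314 × 877.15 / 0.713 = 15.62 bar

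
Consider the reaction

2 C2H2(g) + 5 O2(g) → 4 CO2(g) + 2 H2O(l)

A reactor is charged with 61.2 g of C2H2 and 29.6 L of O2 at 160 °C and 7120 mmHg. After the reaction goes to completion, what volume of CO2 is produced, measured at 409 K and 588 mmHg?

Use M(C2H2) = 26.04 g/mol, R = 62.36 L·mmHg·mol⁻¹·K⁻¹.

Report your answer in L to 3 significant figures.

n(C2H2) = 61.2 / 26.04 = 2.350 mol
n(O2) = PV/RT = (7120 × 29.6) / (62.36 × 433.15) = 7.802 mol
For 2.350 mol C2H2, stoichiometry requires (5/2) × 2.350 = 5.875 mol O2; 7.802 mol is available, so C2H2 is limiting.
n(CO2) = (4/2) × 2.350 = 4.700 mol
V(CO2) = nRT/P = 4.700 × 62.36 × 409 / 588 = 203.9 L

204 L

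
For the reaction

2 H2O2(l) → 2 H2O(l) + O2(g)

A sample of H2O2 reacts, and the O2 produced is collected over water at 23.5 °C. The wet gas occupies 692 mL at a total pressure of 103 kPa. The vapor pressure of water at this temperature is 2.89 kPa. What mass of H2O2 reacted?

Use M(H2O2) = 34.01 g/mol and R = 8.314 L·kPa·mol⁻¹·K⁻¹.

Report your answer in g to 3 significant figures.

P(O2) = 103 − 2.89 = 100.1 kPa
n(O2) = PV/RT = (100.1 × 0.6920) / (8.314 × 296.65) = 0.02809 mol
n(H2O2) = (2/1) × 0.02809 = 0.05618 mol
m(H2O2) = 0.05618 × 34.01 = 1.911 g

1.91 g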